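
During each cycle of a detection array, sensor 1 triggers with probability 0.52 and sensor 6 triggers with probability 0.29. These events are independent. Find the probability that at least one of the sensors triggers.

P(none) = (1 − 0.52) × (1 − 0.29) = 0.48 × 0.71 = 0.3408
P(at least one) = 1 − 0.3408 = 0.6592

0.6592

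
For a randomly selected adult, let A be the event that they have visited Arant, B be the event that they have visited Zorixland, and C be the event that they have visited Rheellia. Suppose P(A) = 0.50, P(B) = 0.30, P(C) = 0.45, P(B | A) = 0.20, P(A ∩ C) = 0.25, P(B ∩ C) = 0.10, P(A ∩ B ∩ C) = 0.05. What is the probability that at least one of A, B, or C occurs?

P(A ∩ B) = P(A)·P(B|A) = 0.50 × 0.20 = 0.10
Inclusion–exclusion gives
P(A ∪ B ∪ C) = 0.50 + 0.30 + 0.45 − 0.10 − 0.25 − 0.10 + 0.05 = 0.85

0.85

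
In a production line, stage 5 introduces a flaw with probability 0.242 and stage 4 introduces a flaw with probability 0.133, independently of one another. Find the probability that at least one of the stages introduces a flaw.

Independence gives P(none) = ∏(1 − pᵢ).
P(none) = (1 − 0.242) × (1 − 0.133) = 0.758 × 0.867 = 0.657186
P(at least one) = 1 − 0.657186 = 0.342814

0.342814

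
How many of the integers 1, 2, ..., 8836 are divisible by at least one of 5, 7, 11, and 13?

3752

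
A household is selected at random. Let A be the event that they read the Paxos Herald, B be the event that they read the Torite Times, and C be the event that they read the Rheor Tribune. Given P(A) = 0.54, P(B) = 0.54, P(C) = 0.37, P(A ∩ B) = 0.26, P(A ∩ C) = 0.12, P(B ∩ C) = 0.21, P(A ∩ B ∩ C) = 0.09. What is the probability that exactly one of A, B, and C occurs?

P(exactly one) = 0.54 + 0.54 + 0.37 − 2·0.26 − 2·0.12 − 2·0.21 + 3·0.09 = 0.54

0.54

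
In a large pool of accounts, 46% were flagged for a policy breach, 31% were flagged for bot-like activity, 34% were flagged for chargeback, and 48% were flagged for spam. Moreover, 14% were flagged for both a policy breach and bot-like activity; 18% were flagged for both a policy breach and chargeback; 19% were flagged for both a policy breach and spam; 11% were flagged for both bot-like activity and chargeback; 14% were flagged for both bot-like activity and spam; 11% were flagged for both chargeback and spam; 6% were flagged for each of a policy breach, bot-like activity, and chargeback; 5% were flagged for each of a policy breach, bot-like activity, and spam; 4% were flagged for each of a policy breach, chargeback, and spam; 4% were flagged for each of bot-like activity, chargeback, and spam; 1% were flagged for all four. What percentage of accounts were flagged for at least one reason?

Inclusion–exclusion gives
P(≥1) = 46 + 31 + 34 + 48 − 14 − 18 − 19 − 11 − 14 − 11 + 6 + 5 + 4 + 4 − 1 = 90%

90%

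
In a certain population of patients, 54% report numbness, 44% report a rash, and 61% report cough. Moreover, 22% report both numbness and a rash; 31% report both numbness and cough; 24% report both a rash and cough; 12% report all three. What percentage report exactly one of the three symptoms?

41%

By inclusion–exclusion (exactly-one form):
P(exactly one) = 54 + 44 + 61 − 2·22 − 2·31 − 2·24 + 3·12 = 41%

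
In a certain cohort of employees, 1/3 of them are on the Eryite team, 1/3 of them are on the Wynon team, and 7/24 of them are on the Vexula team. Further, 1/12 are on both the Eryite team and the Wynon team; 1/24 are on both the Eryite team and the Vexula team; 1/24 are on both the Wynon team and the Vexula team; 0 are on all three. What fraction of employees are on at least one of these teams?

Apply inclusion-exclusion:
P(union) = 1/3 + 1/3 + 7/24 − 1/12 − 1/24 − 1/24 + 0 = 19/24

19/24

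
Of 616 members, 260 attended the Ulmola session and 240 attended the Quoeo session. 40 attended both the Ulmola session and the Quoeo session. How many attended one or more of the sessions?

460

Apply inclusion-exclusion:
N(≥1) = 260 + 240 − 40 = 460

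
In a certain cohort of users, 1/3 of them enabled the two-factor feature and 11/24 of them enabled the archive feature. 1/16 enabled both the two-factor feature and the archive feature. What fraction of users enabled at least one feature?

By inclusion-exclusion,
P(≥1) = 1/3 + 11/24 − 1/16 = 35/48

35/48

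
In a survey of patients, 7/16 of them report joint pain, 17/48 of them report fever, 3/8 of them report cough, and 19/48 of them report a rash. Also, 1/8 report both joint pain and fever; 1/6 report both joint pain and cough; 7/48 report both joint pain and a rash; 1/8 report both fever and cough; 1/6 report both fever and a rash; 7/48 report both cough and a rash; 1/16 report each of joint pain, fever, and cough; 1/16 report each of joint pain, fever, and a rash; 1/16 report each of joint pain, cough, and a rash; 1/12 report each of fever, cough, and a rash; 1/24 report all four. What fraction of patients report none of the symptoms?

By inclusion–exclusion:
P(≥1) = 7/16 + 17/48 + 3/8 + 19/48 − 1/8 − 1/6 − 7/48 − 1/8 − 1/6 − 7/48 + 1/16 + 1/16 + 1/16 + 1/12 − 1/24 = 11/12
P(none) = 1 − 11/12 = 1/12

1/12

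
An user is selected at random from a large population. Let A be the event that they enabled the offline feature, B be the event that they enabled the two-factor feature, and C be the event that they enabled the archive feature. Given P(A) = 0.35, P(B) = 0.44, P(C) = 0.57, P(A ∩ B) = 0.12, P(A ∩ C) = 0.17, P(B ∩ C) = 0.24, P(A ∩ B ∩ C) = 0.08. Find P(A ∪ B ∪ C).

By inclusion–exclusion:
P(A ∪ B ∪ C) = 0.35 + 0.44 + 0.57 − 0.12 − 0.17 − 0.24 + 0.08 = 0.91

0.91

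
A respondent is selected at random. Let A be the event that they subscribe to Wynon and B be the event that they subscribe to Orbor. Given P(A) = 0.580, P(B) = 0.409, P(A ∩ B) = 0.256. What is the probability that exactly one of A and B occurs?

0.477

By inclusion–exclusion (exactly-one form):
P(exactly one) = 0.580 + 0.409 − 2·0.256 = 0.477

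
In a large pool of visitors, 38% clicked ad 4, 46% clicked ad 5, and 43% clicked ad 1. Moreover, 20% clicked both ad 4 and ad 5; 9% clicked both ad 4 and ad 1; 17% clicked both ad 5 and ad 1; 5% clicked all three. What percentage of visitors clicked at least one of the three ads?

P(≥1) = 38 + 46 + 43 − 20 − 9 − 17 + 5 = 86%

86%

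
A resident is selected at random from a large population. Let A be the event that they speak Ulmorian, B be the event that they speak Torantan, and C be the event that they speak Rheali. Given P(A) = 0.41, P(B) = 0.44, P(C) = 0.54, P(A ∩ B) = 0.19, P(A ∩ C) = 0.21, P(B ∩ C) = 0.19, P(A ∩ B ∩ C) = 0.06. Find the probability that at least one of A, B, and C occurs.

0.86

Using inclusion–exclusion:
P(A ∪ B ∪ C) = 0.41 + 0.44 + 0.54 − 0.19 − 0.21 − 0.19 + 0.06 = 0.86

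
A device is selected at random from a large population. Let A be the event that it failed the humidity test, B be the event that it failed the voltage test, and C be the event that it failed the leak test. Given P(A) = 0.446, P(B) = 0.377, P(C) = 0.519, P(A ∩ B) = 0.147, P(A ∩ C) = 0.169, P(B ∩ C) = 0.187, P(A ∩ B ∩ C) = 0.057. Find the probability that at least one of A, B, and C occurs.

0.896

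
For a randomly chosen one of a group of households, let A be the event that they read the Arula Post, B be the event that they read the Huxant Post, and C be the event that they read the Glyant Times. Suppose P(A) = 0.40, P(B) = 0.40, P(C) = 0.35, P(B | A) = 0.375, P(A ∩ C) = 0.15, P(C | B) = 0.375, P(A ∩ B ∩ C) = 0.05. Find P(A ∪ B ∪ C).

P(A ∩ B) = P(A)·P(B|A) = 0.40 × 0.375 = 0.15
P(B ∩ C) = P(B)·P(C|B) = 0.40 × 0.375 = 0.15
Using inclusion–exclusion:
P(A ∪ B ∪ C) = 0.40 + 0.40 + 0.35 − 0.15 − 0.15 − 0.15 + 0.05 = 0.75

0.75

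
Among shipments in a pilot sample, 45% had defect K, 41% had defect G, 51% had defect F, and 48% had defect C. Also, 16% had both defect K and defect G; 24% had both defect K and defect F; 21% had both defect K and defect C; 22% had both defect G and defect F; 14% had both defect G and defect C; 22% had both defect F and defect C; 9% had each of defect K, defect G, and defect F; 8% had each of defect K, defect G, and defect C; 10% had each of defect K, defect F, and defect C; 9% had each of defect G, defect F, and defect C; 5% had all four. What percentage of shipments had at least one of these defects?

Inclusion–exclusion gives
P(at least one) = 45 + 41 + 51 + 48 − 16 − 24 − 21 − 22 − 14 − 22 + 9 + 8 + 10 + 9 − 5 = 97%

97%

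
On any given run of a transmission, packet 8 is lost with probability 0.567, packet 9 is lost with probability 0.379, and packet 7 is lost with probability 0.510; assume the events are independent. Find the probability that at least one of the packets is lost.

P(none) = (1 − 0.567) × (1 − 0.379) × (1 − 0.510) = 0.433 × 0.621 × 0.490 = 0.13175757
P(at least one) = 1 − 0.13175757 = 0.86824243

0.86824243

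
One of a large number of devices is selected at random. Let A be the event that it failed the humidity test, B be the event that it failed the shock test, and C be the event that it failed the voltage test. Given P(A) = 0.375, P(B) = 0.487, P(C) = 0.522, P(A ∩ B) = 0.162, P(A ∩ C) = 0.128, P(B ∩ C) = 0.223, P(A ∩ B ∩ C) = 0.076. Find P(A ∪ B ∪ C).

By inclusion-exclusion,
P(A ∪ B ∪ C) = 0.375 + 0.487 + 0.522 − 0.162 − 0.128 − 0.223 + 0.076 = 0.947

0.947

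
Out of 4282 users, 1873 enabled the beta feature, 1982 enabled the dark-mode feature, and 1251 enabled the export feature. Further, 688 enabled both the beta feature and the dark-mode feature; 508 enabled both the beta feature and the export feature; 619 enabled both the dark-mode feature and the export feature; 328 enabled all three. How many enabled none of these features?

By inclusion–exclusion:
|at least one| = 1873 + 1982 + 1251 − 688 − 508 − 619 + 328 = 3619
None: 4282 − 3619 = 663

663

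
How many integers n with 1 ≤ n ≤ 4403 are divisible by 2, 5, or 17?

floor(4403/2) + floor(4403/5) + floor(4403/17) − floor(4403/10) − floor(4403/34) − floor(4403/85) + floor(4403/170) = 2201 + 880 + 259 − 440 − 129 − 51 + 25 = 2745

2745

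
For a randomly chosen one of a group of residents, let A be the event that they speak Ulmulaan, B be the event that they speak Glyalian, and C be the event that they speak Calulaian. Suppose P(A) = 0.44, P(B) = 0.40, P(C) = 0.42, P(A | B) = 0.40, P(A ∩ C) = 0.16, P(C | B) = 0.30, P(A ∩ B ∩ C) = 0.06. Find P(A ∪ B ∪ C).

P(A ∩ B) = P(B)·P(A|B) = 0.40 × 0.40 = 0.16
P(B ∩ C) = P(B)·P(C|B) = 0.40 × 0.30 = 0.12
P(A ∪ B ∪ C) = 0.44 + 0.40 + 0.42 − 0.16 − 0.16 − 0.12 + 0.06 = 0.88

0.88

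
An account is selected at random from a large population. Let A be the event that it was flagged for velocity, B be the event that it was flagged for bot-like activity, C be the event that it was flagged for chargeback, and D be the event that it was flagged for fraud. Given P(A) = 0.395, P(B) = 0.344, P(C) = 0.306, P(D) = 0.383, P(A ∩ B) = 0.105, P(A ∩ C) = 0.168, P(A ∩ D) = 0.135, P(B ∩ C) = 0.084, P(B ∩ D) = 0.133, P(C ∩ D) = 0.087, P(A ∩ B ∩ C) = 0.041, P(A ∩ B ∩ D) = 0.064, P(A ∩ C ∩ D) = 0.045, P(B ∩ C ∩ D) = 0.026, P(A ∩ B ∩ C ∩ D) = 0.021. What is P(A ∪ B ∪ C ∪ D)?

0.871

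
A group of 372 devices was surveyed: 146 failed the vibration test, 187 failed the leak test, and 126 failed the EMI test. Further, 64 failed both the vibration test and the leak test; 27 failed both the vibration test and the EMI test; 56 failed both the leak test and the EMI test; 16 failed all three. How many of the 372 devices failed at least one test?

328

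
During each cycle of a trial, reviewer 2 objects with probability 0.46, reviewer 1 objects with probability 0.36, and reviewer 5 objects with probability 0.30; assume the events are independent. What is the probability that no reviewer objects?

P(none) = (1 − 0.46) × (1 − 0.36) × (1 − 0.30) = 0.54 × 0.64 × 0.70 = 0.24192

0.24192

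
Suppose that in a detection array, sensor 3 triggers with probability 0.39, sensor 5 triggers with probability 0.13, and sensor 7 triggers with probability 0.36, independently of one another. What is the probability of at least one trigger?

P(none) = (1 − 0.39) × (1 − 0.13) × (1 − 0.36) = 0.61 × 0.87 × 0.64 = 0.339648
P(at least one) = 1 − 0.339648 = 0.660352

0.660352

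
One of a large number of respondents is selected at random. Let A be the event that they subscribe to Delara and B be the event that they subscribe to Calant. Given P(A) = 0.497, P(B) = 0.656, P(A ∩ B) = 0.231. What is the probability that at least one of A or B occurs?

0.922

P(A ∪ B) = 0.497 + 0.656 − 0.231 = 0.922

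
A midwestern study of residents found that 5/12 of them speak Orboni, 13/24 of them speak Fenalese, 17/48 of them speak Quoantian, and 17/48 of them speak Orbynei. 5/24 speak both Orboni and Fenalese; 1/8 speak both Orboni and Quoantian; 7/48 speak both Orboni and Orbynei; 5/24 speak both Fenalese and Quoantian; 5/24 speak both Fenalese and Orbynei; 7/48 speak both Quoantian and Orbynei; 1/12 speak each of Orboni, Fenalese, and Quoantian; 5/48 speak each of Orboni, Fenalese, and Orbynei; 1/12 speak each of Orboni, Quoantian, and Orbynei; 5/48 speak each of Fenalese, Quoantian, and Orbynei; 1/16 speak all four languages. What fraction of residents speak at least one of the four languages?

15/16

Inclusion–exclusion gives
P(≥1) = 5/12 + 13/24 + 17/48 + 17/48 − 5/24 − 1/8 − 7/48 − 5/24 − 5/24 − 7/48 + 1/12 + 5/48 + 1/12 + 5/48 − 1/16 = 15/16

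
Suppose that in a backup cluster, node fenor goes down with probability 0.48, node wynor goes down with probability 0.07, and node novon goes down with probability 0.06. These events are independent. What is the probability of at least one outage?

P(none) = (1 − 0.48) × (1 − 0.07) × (1 − 0.06) = 0.52 × 0.93 × 0.94 = 0.454584
P(at least one) = 1 − 0.454584 = 0.545416

0.545416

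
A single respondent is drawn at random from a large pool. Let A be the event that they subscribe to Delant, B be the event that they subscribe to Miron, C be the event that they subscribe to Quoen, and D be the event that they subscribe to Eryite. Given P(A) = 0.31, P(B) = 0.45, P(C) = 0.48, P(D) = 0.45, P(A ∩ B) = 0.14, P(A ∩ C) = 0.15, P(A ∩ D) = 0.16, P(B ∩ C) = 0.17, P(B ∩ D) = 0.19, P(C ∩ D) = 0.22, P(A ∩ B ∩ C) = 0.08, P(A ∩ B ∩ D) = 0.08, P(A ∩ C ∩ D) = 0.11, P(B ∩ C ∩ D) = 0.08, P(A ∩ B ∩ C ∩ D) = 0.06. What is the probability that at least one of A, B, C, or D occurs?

0.95

Using inclusion–exclusion:
P(A ∪ B ∪ C ∪ D) = 0.31 + 0.45 + 0.48 + 0.45 − 0.14 − 0.15 − 0.16 − 0.17 − 0.19 − 0.22 + 0.08 + 0.08 + 0.11 + 0.08 − 0.06 = 0.95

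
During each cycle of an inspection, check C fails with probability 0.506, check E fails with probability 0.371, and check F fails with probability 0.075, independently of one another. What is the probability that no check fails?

P(none) = (1 − 0.506) × (1 − 0.371) × (1 − 0.075) = 0.494 × 0.629 × 0.925 = 0.28742155

0.28742155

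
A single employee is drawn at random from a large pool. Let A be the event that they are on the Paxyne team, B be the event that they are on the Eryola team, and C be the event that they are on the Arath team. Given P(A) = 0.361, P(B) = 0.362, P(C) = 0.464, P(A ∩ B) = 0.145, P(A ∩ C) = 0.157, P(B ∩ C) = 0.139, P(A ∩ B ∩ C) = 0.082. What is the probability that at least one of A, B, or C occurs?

Using inclusion–exclusion:
P(A ∪ B ∪ C) = 0.361 + 0.362 + 0.464 − 0.145 − 0.157 − 0.139 + 0.082 = 0.828

0.828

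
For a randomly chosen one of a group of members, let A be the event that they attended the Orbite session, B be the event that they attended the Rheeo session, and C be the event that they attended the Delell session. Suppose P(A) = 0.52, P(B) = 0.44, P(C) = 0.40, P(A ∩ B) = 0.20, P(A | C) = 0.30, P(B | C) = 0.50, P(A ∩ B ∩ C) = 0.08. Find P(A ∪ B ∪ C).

P(A ∩ C) = P(C)·P(A|C) = 0.40 × 0.30 = 0.12
P(B ∩ C) = P(C)·P(B|C) = 0.40 × 0.50 = 0.20
P(A ∪ B ∪ C) = 0.52 + 0.44 + 0.40 − 0.20 − 0.12 − 0.20 + 0.08 = 0.92

0.92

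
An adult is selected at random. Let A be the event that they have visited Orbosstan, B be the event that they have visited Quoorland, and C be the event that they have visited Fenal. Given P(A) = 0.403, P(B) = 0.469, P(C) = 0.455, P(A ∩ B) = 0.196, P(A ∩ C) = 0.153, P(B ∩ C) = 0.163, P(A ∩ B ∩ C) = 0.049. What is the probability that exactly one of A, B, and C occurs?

0.450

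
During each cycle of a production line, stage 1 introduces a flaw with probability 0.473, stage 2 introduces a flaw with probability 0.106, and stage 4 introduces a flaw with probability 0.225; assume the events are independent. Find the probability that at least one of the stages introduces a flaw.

0.63486805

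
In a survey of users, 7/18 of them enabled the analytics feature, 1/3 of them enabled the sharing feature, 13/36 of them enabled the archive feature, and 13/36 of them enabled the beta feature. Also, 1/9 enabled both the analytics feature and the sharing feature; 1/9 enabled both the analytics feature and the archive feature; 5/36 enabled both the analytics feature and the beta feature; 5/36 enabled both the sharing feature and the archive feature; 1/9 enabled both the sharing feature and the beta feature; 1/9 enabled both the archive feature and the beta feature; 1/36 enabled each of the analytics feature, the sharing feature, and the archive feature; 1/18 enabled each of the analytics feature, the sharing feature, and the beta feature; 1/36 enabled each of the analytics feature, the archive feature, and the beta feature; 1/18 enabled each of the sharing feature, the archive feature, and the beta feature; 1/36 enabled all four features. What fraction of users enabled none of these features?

Using inclusion–exclusion:
P(at least one) = 7/18 + 1/3 + 13/36 + 13/36 − 1/9 − 1/9 − 5/36 − 5/36 − 1/9 − 1/9 + 1/36 + 1/18 + 1/36 + 1/18 − 1/36 = 31/36
P(none) = 1 − 31/36 = 5/36

5/36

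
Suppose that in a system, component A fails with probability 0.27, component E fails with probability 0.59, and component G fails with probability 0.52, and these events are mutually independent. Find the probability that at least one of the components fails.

0.856336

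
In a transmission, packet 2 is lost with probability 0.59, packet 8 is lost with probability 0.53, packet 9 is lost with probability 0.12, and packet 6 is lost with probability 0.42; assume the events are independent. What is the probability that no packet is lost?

0.09835408

Since the events are independent, P(none) is the product of the individual non-occurrence probabilities.
P(none) = (1 − 0.59) × (1 − 0.53) × (1 − 0.12) × (1 − 0.42) = 0.41 × 0.47 × 0.88 × 0.58 = 0.09835408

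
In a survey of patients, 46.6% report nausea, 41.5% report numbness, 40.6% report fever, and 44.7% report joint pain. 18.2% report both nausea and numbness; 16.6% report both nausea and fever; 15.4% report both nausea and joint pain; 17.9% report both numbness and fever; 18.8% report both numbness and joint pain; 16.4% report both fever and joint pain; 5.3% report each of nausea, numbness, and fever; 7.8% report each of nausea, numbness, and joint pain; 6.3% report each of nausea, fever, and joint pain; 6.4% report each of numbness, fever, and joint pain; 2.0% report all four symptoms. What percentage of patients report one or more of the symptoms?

P(union) = 46.6 + 41.5 + 40.6 + 44.7 − 18.2 − 16.6 − 15.4 − 17.9 − 18.8 − 16.4 + 5.3 + 7.8 + 6.3 + 6.4 − 2.0 = 93.9%

93.9%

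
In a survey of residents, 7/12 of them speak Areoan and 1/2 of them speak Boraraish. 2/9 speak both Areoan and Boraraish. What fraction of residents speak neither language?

Using inclusion–exclusion:
P(≥1) = 7/12 + 1/2 − 2/9 = 31/36
P(none) = 1 − 31/36 = 5/36

5/36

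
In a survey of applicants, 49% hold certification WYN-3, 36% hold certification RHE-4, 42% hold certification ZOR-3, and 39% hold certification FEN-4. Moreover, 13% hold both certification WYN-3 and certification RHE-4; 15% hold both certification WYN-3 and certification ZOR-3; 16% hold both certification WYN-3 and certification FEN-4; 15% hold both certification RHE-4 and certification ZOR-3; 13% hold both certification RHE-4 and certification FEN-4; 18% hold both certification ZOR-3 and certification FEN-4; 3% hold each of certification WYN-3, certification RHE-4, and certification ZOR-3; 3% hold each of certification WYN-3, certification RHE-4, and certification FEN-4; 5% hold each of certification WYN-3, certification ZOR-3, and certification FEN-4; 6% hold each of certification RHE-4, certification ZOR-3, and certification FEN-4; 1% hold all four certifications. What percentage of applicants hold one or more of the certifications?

Inclusion–exclusion gives
P(at least one) = 49 + 36 + 42 + 39 − 13 − 15 − 16 − 15 − 13 − 18 + 3 + 3 + 5 + 6 − 1 = 92%

92%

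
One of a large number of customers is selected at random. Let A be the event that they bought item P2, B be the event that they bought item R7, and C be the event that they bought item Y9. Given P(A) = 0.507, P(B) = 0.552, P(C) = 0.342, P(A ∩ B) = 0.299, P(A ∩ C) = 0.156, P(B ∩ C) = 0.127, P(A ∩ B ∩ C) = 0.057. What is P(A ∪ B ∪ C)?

P(A ∪ B ∪ C) = 0.507 + 0.552 + 0.342 − 0.299 − 0.156 − 0.127 + 0.057 = 0.876

0.876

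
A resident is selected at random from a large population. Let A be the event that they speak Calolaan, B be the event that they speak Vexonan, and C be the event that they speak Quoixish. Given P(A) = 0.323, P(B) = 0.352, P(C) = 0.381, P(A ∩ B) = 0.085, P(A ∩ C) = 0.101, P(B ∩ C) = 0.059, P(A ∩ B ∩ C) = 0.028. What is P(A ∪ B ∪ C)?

P(A ∪ B ∪ C) = 0.323 + 0.352 + 0.381 − 0.085 − 0.101 − 0.059 + 0.028 = 0.839

0.839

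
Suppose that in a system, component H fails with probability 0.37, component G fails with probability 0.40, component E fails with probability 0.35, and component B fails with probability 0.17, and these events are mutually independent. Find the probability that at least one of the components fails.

P(none) = (1 − 0.37) × (1 − 0.40) × (1 − 0.35) × (1 − 0.17) = 0.63 × 0.60 × 0.65 × 0.83 = 0.203931
P(at least one) = 1 − 0.203931 = 0.796069

0.796069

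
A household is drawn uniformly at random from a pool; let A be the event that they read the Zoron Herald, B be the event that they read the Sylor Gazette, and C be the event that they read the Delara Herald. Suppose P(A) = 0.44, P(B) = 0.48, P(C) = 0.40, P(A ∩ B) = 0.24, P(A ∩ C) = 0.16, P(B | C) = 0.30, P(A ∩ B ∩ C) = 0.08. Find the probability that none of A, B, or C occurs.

0.12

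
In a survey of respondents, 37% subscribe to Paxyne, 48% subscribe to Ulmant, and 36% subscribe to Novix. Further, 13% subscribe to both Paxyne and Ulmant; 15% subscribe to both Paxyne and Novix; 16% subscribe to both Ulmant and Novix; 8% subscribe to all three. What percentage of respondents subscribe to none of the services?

P(at least one) = 37 + 48 + 36 − 13 − 15 − 16 + 8 = 85%
P(none) = 100% − 85% = 15%

15%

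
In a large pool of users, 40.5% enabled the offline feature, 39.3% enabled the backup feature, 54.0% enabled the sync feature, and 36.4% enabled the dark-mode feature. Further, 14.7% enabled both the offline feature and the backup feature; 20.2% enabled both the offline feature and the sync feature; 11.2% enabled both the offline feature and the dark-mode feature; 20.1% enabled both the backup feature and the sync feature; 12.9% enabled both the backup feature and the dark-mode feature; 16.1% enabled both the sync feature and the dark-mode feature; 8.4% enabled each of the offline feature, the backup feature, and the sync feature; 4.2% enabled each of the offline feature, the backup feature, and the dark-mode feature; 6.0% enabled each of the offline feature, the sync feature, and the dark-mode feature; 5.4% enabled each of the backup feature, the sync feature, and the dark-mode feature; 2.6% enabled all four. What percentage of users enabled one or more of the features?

96.4%

By inclusion–exclusion:
P(union) = 40.5 + 39.3 + 54.0 + 36.4 − 14.7 − 20.2 − 11.2 − 20.1 − 12.9 − 16.1 + 8.4 + 4.2 + 6.0 + 5.4 − 2.6 = 96.4%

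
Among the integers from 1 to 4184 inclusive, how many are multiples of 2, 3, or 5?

Inclusion–exclusion gives
⌊4184/2⌋ + ⌊4184/3⌋ + ⌊4184/5⌋ − ⌊4184/6⌋ − ⌊4184/10⌋ − ⌊4184/15⌋ + ⌊4184/30⌋ = 2092 + 1394 + 836 − 697 − 418 − 278 + 139 = 3068

3068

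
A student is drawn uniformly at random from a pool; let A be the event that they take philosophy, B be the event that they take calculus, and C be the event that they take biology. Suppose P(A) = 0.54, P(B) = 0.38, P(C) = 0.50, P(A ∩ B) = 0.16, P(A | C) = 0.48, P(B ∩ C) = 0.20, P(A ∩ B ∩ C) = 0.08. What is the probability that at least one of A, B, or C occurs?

0.90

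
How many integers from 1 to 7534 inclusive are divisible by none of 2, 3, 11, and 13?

2107

By inclusion–exclusion:
floor(7534/2) + floor(7534/3) + floor(7534/11) + floor(7534/13) − floor(7534/6) − floor(7534/22) − floor(7534/26) − floor(7534/33) − floor(7534/39) − floor(7534/143) + floor(7534/66) + floor(7534/78) + floor(7534/286) + floor(7534/429) − floor(7534/858) = 3767 + 2511 + 684 + 579 − 1255 − 342 − 289 − 228 − 193 − 52 + 114 + 96 + 26 + 17 − 8 = 5427
7534 − 5427 = 2107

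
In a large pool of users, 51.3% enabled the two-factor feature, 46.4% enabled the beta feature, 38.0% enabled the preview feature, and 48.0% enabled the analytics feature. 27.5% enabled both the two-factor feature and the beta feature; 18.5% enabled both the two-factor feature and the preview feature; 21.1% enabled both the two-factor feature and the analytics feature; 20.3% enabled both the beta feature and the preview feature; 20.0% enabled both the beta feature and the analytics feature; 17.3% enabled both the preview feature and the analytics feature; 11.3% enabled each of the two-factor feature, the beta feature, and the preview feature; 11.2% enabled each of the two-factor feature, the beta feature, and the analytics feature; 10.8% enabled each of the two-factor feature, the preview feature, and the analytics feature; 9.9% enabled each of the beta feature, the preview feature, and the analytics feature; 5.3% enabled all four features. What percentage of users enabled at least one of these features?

P(at least one) = 51.3 + 46.4 + 38.0 + 48.0 − 27.5 − 18.5 − 21.1 − 20.3 − 20.0 − 17.3 + 11.3 + 11.2 + 10.8 + 9.9 − 5.3 = 96.9%

96.9%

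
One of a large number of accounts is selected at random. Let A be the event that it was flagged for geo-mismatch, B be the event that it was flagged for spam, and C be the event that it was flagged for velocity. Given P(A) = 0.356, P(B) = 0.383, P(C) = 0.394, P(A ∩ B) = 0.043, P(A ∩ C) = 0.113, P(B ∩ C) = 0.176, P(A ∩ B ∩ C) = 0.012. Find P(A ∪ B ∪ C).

0.813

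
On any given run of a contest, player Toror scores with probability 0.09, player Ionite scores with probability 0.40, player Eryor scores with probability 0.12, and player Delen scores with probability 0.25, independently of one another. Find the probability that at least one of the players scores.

P(none) = (1 − 0.09) × (1 − 0.40) × (1 − 0.12) × (1 − 0.25) = 0.91 × 0.60 × 0.88 × 0.75 = 0.36036
P(at least one) = 1 − 0.36036 = 0.63964

0.63964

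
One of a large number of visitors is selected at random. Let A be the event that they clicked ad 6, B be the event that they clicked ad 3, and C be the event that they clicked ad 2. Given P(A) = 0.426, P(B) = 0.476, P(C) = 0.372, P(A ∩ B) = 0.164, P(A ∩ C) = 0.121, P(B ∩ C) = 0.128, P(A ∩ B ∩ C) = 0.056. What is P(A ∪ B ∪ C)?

By inclusion–exclusion:
P(A ∪ B ∪ C) = 0.426 + 0.476 + 0.372 − 0.164 − 0.121 − 0.128 + 0.056 = 0.917

0.917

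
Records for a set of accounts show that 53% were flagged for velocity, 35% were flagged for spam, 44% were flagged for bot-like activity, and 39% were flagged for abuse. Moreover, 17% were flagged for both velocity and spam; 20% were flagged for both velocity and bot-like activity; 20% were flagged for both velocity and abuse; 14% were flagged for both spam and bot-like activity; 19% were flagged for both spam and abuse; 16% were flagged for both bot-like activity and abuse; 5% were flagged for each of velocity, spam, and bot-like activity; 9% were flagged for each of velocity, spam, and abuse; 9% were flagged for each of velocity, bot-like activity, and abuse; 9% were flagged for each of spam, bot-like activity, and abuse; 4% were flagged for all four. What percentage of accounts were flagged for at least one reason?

93%

By inclusion–exclusion:
P(union) = 53 + 35 + 44 + 39 − 17 − 20 − 20 − 14 − 19 − 16 + 5 + 9 + 9 + 9 − 4 = 93%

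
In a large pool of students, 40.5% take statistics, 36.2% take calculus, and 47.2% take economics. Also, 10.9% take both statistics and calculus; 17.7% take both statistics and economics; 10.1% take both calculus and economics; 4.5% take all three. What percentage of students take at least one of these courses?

P(at least one) = 40.5 + 36.2 + 47.2 − 10.9 − 17.7 − 10.1 + 4.5 = 89.7%

89.7%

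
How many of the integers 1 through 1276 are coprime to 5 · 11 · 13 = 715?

856

⌊1276/5⌋ + ⌊1276/11⌋ + ⌊1276/13⌋ − ⌊1276/55⌋ − ⌊1276/65⌋ − ⌊1276/143⌋ + ⌊1276/715⌋ = 255 + 116 + 98 − 23 − 19 − 8 + 1 = 420
1276 − 420 = 856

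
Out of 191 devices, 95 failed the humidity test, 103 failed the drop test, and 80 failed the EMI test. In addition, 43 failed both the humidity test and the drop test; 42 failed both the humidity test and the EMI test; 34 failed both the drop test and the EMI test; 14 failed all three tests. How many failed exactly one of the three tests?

|exactly one| = 95 + 103 + 80 − 2·43 − 2·42 − 2·34 + 3·14 = 82

82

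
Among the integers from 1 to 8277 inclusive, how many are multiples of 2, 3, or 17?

5680

floor(8277/2) + floor(8277/3) + floor(8277/17) − floor(8277/6) − floor(8277/34) − floor(8277/51) + floor(8277/102) = 4138 + 2759 + 486 − 1379 − 243 − 162 + 81 = 5680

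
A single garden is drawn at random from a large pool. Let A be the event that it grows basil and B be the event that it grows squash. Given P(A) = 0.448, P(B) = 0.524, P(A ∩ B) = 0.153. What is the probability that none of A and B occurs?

P(A ∪ B) = 0.448 + 0.524 − 0.153 = 0.819
P(none) = 1 − 0.819 = 0.181

0.181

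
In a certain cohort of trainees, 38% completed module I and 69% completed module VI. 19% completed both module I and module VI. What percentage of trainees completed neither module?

12%

By inclusion–exclusion:
P(at least one) = 38 + 69 − 19 = 88%
P(none) = 100% − 88% = 12%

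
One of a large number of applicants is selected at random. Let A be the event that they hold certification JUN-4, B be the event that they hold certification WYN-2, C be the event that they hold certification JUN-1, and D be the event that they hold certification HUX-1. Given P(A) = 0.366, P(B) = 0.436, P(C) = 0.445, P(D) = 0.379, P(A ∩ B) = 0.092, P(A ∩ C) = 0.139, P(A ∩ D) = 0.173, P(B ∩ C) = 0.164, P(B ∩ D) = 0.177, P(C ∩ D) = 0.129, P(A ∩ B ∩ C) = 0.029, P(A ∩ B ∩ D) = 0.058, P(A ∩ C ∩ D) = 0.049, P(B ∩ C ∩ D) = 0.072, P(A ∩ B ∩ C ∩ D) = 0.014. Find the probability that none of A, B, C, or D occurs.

Apply inclusion-exclusion:
P(A ∪ B ∪ C ∪ D) = 0.366 + 0.436 + 0.445 + 0.379 − 0.092 − 0.139 − 0.173 − 0.164 − 0.177 − 0.129 + 0.029 + 0.058 + 0.049 + 0.072 − 0.014 = 0.946
P(none) = 1 − 0.946 = 0.054

0.054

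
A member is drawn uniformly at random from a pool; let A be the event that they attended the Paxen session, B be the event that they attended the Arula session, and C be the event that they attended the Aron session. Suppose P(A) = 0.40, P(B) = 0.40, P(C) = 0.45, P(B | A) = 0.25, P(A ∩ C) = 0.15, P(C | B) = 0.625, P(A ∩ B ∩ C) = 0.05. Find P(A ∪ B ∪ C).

P(A ∩ B) = P(A)·P(B|A) = 0.40 × 0.25 = 0.10
P(B ∩ C) = P(B)·P(C|B) = 0.40 × 0.625 = 0.25
P(A ∪ B ∪ C) = 0.40 + 0.40 + 0.45 − 0.10 − 0.15 − 0.25 + 0.05 = 0.80

0.80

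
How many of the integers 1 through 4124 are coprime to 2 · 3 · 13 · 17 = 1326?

1194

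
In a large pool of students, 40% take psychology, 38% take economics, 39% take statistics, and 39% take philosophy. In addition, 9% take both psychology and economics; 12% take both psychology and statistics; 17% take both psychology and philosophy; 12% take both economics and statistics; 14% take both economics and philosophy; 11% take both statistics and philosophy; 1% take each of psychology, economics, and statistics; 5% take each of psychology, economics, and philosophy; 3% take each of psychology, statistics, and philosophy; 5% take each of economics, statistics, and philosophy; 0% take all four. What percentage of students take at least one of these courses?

P(≥1) = 40 + 38 + 39 + 39 − 9 − 12 − 17 − 12 − 14 − 11 + 1 + 5 + 3 + 5 − 0 = 95%

95%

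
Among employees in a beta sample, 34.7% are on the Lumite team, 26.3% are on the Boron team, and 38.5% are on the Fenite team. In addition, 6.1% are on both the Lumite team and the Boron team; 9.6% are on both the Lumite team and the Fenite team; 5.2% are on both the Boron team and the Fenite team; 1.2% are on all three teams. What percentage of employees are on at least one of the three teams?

P(at least one) = 34.7 + 26.3 + 38.5 − 6.1 − 9.6 − 5.2 + 1.2 = 79.8%

79.8%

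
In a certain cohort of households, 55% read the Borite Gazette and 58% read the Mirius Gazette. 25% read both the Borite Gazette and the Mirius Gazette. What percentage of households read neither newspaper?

12%

Inclusion–exclusion gives
P(union) = 55 + 58 − 25 = 88%
P(none) = 100% − 88% = 12%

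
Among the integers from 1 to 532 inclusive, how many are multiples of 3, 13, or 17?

By inclusion–exclusion:
floor(532/3) + floor(532/13) + floor(532/17) − floor(532/39) − floor(532/51) − floor(532/221) + floor(532/663) = 177 + 40 + 31 − 13 − 10 − 2 + 0 = 223

223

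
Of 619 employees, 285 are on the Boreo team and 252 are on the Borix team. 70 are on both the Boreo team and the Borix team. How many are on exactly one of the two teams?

397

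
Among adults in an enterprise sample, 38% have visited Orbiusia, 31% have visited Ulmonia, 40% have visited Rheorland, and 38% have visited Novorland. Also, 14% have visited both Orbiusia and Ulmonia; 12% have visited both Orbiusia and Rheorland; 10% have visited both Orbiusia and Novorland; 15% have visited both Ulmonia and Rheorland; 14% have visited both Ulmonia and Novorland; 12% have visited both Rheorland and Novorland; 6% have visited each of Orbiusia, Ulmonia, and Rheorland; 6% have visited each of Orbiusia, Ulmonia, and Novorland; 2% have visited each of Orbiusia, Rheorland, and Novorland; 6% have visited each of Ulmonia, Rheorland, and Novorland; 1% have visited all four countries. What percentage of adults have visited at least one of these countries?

Using inclusion–exclusion:
P(≥1) = 38 + 31 + 40 + 38 − 14 − 12 − 10 − 15 − 14 − 12 + 6 + 6 + 2 + 6 − 1 = 89%

89%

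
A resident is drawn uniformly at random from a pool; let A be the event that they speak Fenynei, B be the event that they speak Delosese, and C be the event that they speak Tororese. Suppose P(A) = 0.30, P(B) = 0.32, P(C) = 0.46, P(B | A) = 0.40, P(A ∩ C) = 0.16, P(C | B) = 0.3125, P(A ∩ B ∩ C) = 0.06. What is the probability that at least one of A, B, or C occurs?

0.76

P(A ∩ B) = P(A)·P(B|A) = 0.30 × 0.40 = 0.12
P(B ∩ C) = P(B)·P(C|B) = 0.32 × 0.3125 = 0.10
P(A ∪ B ∪ C) = 0.30 + 0.32 + 0.46 − 0.12 − 0.16 − 0.10 + 0.06 = 0.76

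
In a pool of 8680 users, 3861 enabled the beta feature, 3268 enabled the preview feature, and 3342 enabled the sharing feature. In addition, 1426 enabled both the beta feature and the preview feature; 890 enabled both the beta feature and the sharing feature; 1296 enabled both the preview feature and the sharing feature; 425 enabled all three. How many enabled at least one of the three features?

7284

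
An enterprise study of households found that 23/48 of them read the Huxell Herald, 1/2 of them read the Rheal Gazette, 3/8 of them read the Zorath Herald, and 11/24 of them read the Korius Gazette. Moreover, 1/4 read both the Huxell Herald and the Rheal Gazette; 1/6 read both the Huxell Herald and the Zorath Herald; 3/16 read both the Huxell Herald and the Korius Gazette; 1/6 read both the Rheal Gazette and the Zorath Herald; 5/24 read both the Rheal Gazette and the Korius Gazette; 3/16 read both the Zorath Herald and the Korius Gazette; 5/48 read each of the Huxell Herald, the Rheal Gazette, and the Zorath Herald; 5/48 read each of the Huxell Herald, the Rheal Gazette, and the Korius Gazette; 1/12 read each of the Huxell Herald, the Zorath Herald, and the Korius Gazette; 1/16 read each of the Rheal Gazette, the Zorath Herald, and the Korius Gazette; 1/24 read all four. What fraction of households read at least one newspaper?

P(at least one) = 23/48 + 1/2 + 3/8 + 11/24 − 1/4 − 1/6 − 3/16 − 1/6 − 5/24 − 3/16 + 5/48 + 5/48 + 1/12 + 1/16 − 1/24 = 23/24

23/24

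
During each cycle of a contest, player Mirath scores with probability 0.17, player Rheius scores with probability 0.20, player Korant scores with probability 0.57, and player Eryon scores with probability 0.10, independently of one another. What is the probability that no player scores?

0.256968

P(none) = (1 − 0.17) × (1 − 0.20) × (1 − 0.57) × (1 − 0.10) = 0.83 × 0.80 × 0.43 × 0.90 = 0.256968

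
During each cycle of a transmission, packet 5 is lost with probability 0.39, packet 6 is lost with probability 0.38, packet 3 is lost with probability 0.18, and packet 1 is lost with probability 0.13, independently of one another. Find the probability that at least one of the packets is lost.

Since the events are independent, P(none) is the product of the individual non-occurrence probabilities.
P(none) = (1 − 0.39) × (1 − 0.38) × (1 − 0.18) × (1 − 0.13) = 0.61 × 0.62 × 0.82 × 0.87 = 0.26980788
P(at least one) = 1 − 0.26980788 = 0.73019212

0.73019212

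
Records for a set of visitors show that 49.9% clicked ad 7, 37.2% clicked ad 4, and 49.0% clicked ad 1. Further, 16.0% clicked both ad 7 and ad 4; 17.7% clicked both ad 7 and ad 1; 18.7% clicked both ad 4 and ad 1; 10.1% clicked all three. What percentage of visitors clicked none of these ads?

Apply inclusion-exclusion:
P(≥1) = 49.9 + 37.2 + 49.0 − 16.0 − 17.7 − 18.7 + 10.1 = 93.8%
P(none) = 100% − 93.8% = 6.2%

6.2%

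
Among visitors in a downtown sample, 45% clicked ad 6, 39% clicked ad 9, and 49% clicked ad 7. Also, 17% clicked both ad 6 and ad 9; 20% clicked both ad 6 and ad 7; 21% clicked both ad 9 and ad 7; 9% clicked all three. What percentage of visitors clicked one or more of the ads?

84%

By inclusion-exclusion,
P(at least one) = 45 + 39 + 49 − 17 − 20 − 21 + 9 = 84%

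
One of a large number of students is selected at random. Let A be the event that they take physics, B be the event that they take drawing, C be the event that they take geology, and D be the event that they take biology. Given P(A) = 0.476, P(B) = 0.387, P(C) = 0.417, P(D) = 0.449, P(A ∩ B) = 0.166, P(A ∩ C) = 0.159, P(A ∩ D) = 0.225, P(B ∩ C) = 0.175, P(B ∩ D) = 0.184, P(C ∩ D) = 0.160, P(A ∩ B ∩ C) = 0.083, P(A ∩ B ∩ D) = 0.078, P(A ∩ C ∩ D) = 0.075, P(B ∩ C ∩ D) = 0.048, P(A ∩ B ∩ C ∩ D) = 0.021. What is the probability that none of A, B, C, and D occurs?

Using inclusion–exclusion:
P(A ∪ B ∪ C ∪ D) = 0.476 + 0.387 + 0.417 + 0.449 − 0.166 − 0.159 − 0.225 − 0.175 − 0.184 − 0.160 + 0.083 + 0.078 + 0.075 + 0.048 − 0.021 = 0.923
P(none) = 1 − 0.923 = 0.077

0.077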